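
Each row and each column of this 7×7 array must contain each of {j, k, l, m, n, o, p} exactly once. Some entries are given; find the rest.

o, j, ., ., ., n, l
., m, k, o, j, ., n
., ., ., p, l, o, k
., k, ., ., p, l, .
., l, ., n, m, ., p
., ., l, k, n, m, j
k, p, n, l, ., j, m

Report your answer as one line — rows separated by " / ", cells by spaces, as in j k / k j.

o j p m k n l / l m k o j p n / m n j p l o k / n k m j p l o / j l o n m k p / p o l k n m j / k p n l o j m

row 1 has {j,l,n,o}; column 4 has {k,l,n,o,p} — only m is left for (r1,c4).
row 1 has {j,l,m,n,o}; column 5 has {j,l,m,n,p} — only k is left for (r1,c5).
row 2 has {j,k,m,n,o}; column 6 has {j,l,m,n,o} — only p is left for (r2,c6).
row 3 has {k,l,o,p}; column 2 has {j,k,l,m,p} — only n is left for (r3,c2).
row 4 has {k,l,p}; column 4 has {k,l,m,n,o,p} — only j is left for (r4,c4).
row 4 has {j,k,l,p}; column 7 has {j,k,l,m,n,p} — only o is left for (r4,c7).
row 5 has {l,m,n,p}; column 1 has {k,o} — only j is left for (r5,c1).
row 5 has {j,l,m,n,p}; column 3 has {k,l,n} — only o is left for (r5,c3).
row 5 has {j,l,m,n,o,p}; column 6 has {j,l,m,n,o,p} — only k is left for (r5,c6).
row 6 has {j,k,l,m,n}; column 1 has {j,k,o} — only p is left for (r6,c1).
row 6 has {j,k,l,m,n,p}; column 2 has {j,k,l,m,n,p} — only o is left for (r6,c2).
row 7 has {j,k,l,m,n,p}; column 5 has {j,k,l,m,n,p} — only o is left for (r7,c5).
row 1 has {j,k,l,m,n,o}; column 3 has {k,l,n,o} — only p is left for (r1,c3).
row 2 has {j,k,m,n,o,p}; column 1 has {j,k,o,p} — only l is left for (r2,c1).
row 3 has {k,l,n,o,p}; column 1 has {j,k,l,o,p} — only m is left for (r3,c1).
row 3 has {k,l,m,n,o,p}; column 3 has {k,l,n,o,p} — only j is left for (r3,c3).
row 4 has {j,k,l,o,p}; column 1 has {j,k,l,m,o,p} — only n is left for (r4,c1).
row 4 has {j,k,l,n,o,p}; column 3 has {j,k,l,n,o,p} — only m is left for (r4,c3).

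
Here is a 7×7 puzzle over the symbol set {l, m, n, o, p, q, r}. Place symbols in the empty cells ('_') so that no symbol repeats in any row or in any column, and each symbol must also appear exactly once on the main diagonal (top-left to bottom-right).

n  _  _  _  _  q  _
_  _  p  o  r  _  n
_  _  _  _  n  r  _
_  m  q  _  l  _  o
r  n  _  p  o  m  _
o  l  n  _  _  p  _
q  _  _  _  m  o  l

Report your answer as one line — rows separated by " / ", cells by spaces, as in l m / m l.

row 1 has {n,q}; column 5 has {l,m,n,o,r} — only p is left for (r1,c5).
row 2 has {n,o,p,r}; column 2 has {l,m,n}; the diagonal has {l,n,o,p} — only q is left for (r2,c2).
row 2 has {n,o,p,q,r}; column 6 has {m,o,p,q,r} — only l is left for (r2,c6).
row 3 has {n,r}; column 3 has {n,p,q}; the diagonal has {l,n,o,p,q} — only m is left for (r3,c3).
row 4 has {l,m,o,q}; column 1 has {n,o,q,r} — only p is left for (r4,c1).
row 4 has {l,m,o,p,q}; column 4 has {o,p}; the diagonal has {l,m,n,o,p,q} — only r is left for (r4,c4).
row 4 has {l,m,o,p,q,r}; column 6 has {l,m,o,p,q,r} — only n is left for (r4,c6).
row 5 has {m,n,o,p,r}; column 3 has {m,n,p,q} — only l is left for (r5,c3).
row 5 has {l,m,n,o,p,r}; column 7 has {l,n,o} — only q is left for (r5,c7).
row 6 has {l,n,o,p}; column 5 has {l,m,n,o,p,r} — only q is left for (r6,c5).
row 7 has {l,m,o,q}; column 3 has {l,m,n,p,q} — only r is left for (r7,c3).
row 7 has {l,m,o,q,r}; column 4 has {o,p,r} — only n is left for (r7,c4).
row 1 has {n,p,q}; column 3 has {l,m,n,p,q,r} — only o is left for (r1,c3).
row 2 has {l,n,o,p,q,r}; column 1 has {n,o,p,q,r} — only m is left for (r2,c1).
row 3 has {m,n,r}; column 1 has {m,n,o,p,q,r} — only l is left for (r3,c1).
row 3 has {l,m,n,r}; column 4 has {n,o,p,r} — only q is left for (r3,c4).
row 3 has {l,m,n,q,r}; column 7 has {l,n,o,q} — only p is left for (r3,c7).
row 6 has {l,n,o,p,q}; column 4 has {n,o,p,q,r} — only m is left for (r6,c4).
row 6 has {l,m,n,o,p,q}; column 7 has {l,n,o,p,q} — only r is left for (r6,c7).
row 7 has {l,m,n,o,q,r}; column 2 has {l,m,n,q} — only p is left for (r7,c2).
row 1 has {n,o,p,q}; column 2 has {l,m,n,p,q} — only r is left for (r1,c2).
row 1 has {n,o,p,q,r}; column 4 has {m,n,o,p,q,r} — only l is left for (r1,c4).
row 1 has {l,n,o,p,q,r}; column 7 has {l,n,o,p,q,r} — only m is left for (r1,c7).
row 3 has {l,m,n,p,q,r}; column 2 has {l,m,n,p,q,r} — only o is left for (r3,c2).

n r o l p q m / m q p o r l n / l o m q n r p / p m q r l n o / r n l p o m q / o l n m q p r / q p r n m o l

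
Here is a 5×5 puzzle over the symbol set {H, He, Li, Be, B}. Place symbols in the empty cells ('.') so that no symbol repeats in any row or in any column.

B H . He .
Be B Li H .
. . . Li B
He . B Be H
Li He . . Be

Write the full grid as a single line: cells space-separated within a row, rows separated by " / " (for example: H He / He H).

row 1 has {H,He,B}; column 3 has {Li,B} — only Be is left for (r1,c3).
row 1 has {H,He,Be,B}; column 5 has {H,Be,B} — only Li is left for (r1,c5).
row 2 has {H,Li,Be,B}; column 5 has {H,Li,Be,B} — only He is left for (r2,c5).
row 3 has {Li,B}; column 1 has {He,Li,Be,B} — only H is left for (r3,c1).
row 3 has {H,Li,B}; column 2 has {H,He,B} — only Be is left for (r3,c2).
row 3 has {H,Li,Be,B}; column 3 has {Li,Be,B} — only He is left for (r3,c3).
row 4 has {H,He,Be,B}; column 2 has {H,He,Be,B} — only Li is left for (r4,c2).
row 5 has {He,Li,Be}; column 3 has {He,Li,Be,B} — only H is left for (r5,c3).
row 5 has {H,He,Li,Be}; column 4 has {H,He,Li,Be} — only B is left for (r5,c4).

B H Be He Li / Be B Li H He / H Be He Li B / He Li B Be H / Li He H B Be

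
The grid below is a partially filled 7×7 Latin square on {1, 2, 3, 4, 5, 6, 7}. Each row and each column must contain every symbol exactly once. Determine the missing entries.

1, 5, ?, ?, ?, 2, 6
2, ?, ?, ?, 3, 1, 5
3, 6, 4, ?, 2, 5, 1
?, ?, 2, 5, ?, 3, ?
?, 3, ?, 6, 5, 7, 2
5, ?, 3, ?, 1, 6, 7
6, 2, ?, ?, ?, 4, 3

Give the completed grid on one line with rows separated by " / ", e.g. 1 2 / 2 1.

1 5 7 3 4 2 6 / 2 7 6 4 3 1 5 / 3 6 4 7 2 5 1 / 7 1 2 5 6 3 4 / 4 3 1 6 5 7 2 / 5 4 3 2 1 6 7 / 6 2 5 1 7 4 3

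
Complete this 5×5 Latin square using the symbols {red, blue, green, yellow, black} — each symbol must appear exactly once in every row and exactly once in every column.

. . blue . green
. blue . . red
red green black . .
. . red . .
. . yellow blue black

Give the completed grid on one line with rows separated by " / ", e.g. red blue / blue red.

black yellow blue red green / yellow blue green black red / red green black yellow blue / blue black red green yellow / green red yellow blue black

Cell (r2,c3): row 2 has {red,blue}; column 3 has {red,blue,yellow,black} → green.
Cell (r3,c4): row 3 has {red,green,black}; column 4 has {blue} → yellow.
Cell (r3,c5): row 3 has {red,green,yellow,black}; column 5 has {red,green,black} → blue.
Cell (r4,c5): row 4 has {red}; column 5 has {red,blue,green,black} → yellow.
Cell (r5,c1): row 5 has {blue,yellow,black}; column 1 has {red} → green.
Cell (r5,c2): row 5 has {blue,green,yellow,black}; column 2 has {blue,green} → red.
Cell (r2,c4): row 2 has {red,blue,green}; column 4 has {blue,yellow} → black.
Cell (r4,c2): row 4 has {red,yellow}; column 2 has {red,blue,green} → black.
Cell (r4,c4): row 4 has {red,yellow,black}; column 4 has {blue,yellow,black} → green.
Cell (r1,c2): row 1 has {blue,green}; column 2 has {red,blue,green,black} → yellow.
Cell (r1,c4): row 1 has {blue,green,yellow}; column 4 has {blue,green,yellow,black} → red.
Cell (r2,c1): row 2 has {red,blue,green,black}; column 1 has {red,green} → yellow.
Cell (r4,c1): row 4 has {red,green,yellow,black}; column 1 has {red,green,yellow} → blue.
Cell (r1,c1): row 1 has {red,blue,green,yellow}; column 1 has {red,blue,green,yellow} → black.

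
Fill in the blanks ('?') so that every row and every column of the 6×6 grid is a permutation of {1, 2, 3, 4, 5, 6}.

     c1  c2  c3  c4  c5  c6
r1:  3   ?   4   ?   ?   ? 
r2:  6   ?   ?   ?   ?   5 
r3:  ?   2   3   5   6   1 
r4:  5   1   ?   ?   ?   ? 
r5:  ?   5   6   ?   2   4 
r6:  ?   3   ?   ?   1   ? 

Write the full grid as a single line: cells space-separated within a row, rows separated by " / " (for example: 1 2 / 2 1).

3 6 4 1 5 2 / 6 4 1 2 3 5 / 4 2 3 5 6 1 / 5 1 2 6 4 3 / 1 5 6 3 2 4 / 2 3 5 4 1 6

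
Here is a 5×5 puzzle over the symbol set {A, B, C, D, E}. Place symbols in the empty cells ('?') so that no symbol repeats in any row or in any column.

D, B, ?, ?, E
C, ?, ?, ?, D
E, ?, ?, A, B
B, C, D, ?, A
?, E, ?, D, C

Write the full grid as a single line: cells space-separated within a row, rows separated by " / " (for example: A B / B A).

(r1,c4) = C
(r2,c2) = A
(r3,c2) = D
(r3,c3) = C
(r4,c4) = E
(r5,c1) = A
(r5,c3) = B
(r1,c3) = A
(r2,c3) = E
(r2,c4) = B

D B A C E / C A E B D / E D C A B / B C D E A / A E B D C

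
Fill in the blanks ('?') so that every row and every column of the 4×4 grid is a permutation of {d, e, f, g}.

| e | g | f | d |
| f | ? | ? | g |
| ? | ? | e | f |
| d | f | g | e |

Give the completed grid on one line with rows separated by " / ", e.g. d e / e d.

e g f d / f e d g / g d e f / d f g e

(r2,c3) = d
(r3,c1) = g
(r3,c2) = d
(r2,c2) = e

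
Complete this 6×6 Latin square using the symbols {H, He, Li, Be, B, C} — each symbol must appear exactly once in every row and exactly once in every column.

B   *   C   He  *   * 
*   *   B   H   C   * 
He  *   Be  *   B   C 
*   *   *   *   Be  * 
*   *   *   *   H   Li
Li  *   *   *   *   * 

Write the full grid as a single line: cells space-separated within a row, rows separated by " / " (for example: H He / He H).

Cell (r1,c5): row 1 has {He,B,C}; column 5 has {H,Be,B,C} → Li.
Cell (r2,c1): row 2 has {H,B,C}; column 1 has {He,Li,B} → Be.
Cell (r2,c6): row 2 has {H,Be,B,C}; column 6 has {Li,C} → He.
Cell (r3,c4): row 3 has {He,Be,B,C}; column 4 has {H,He} → Li.
Cell (r5,c1): row 5 has {H,Li}; column 1 has {He,Li,Be,B} → C.
Cell (r5,c3): row 5 has {H,Li,C}; column 3 has {Be,B,C} → He.
Cell (r6,c3): row 6 has {Li}; column 3 has {He,Be,B,C} → H.
Cell (r6,c5): row 6 has {H,Li}; column 5 has {H,Li,Be,B,C} → He.
Cell (r2,c2): row 2 has {H,He,Be,B,C}; column 2 is empty so far → Li.
Cell (r3,c2): row 3 has {He,Li,Be,B,C}; column 2 has {Li} → H.
Cell (r4,c1): row 4 has {Be}; column 1 has {He,Li,Be,B,C} → H.
Cell (r4,c3): row 4 has {H,Be}; column 3 has {H,He,Be,B,C} → Li.
Cell (r4,c6): row 4 has {H,Li,Be}; column 6 has {He,Li,C} → B.
Cell (r6,c6): row 6 has {H,He,Li}; column 6 has {He,Li,B,C} → Be.
Cell (r1,c2): row 1 has {He,Li,B,C}; column 2 has {H,Li} → Be.
Cell (r1,c6): row 1 has {He,Li,Be,B,C}; column 6 has {He,Li,Be,B,C} → H.
Cell (r4,c4): row 4 has {H,Li,Be,B}; column 4 has {H,He,Li} → C.
Cell (r5,c2): row 5 has {H,He,Li,C}; column 2 has {H,Li,Be} → B.
Cell (r5,c4): row 5 has {H,He,Li,B,C}; column 4 has {H,He,Li,C} → Be.
Cell (r6,c2): row 6 has {H,He,Li,Be}; column 2 has {H,Li,Be,B} → C.
Cell (r6,c4): row 6 has {H,He,Li,Be,C}; column 4 has {H,He,Li,Be,C} → B.
Cell (r4,c2): row 4 has {H,Li,Be,B,C}; column 2 has {H,Li,Be,B,C} → He.

B Be C He Li H / Be Li B H C He / He H Be Li B C / H He Li C Be B / C B He Be H Li / Li C H B He Be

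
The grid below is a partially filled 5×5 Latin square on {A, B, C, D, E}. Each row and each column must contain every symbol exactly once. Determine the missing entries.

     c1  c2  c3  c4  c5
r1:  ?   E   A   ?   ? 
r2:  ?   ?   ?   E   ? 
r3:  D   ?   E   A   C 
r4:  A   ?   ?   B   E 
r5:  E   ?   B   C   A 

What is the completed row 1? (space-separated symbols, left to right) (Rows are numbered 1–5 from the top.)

C E A D B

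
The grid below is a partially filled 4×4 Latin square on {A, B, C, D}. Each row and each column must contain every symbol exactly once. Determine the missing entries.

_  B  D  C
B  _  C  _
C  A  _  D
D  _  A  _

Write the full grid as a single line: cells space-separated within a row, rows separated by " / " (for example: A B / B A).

(r1,c1): row 1 has {B,C,D}; column 1 has {B,C,D}, so it must be A.
(r2,c2): row 2 has {B,C}; column 2 has {A,B}, so it must be D.
(r2,c4): row 2 has {B,C,D}; column 4 has {C,D}, so it must be A.
(r3,c3): row 3 has {A,C,D}; column 3 has {A,C,D}, so it must be B.
(r4,c2): row 4 has {A,D}; column 2 has {A,B,D}, so it must be C.
(r4,c4): row 4 has {A,C,D}; column 4 has {A,C,D}, so it must be B.

A B D C / B D C A / C A B D / D C A B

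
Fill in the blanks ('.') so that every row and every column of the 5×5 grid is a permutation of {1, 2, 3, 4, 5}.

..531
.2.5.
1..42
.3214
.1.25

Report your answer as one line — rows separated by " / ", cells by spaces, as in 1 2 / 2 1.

2 4 5 3 1 / 4 2 1 5 3 / 1 5 3 4 2 / 5 3 2 1 4 / 3 1 4 2 5

Cell (r1,c2): row 1 has {1,3,5}; column 2 has {1,2,3} → 4.
Cell (r2,c5): row 2 has {2,5}; column 5 has {1,2,4,5} → 3.
Cell (r3,c2): row 3 has {1,2,4}; column 2 has {1,2,3,4} → 5.
Cell (r3,c3): row 3 has {1,2,4,5}; column 3 has {2,5} → 3.
Cell (r4,c1): row 4 has {1,2,3,4}; column 1 has {1} → 5.
Cell (r5,c3): row 5 has {1,2,5}; column 3 has {2,3,5} → 4.
Cell (r1,c1): row 1 has {1,3,4,5}; column 1 has {1,5} → 2.
Cell (r2,c1): row 2 has {2,3,5}; column 1 has {1,2,5} → 4.
Cell (r2,c3): row 2 has {2,3,4,5}; column 3 has {2,3,4,5} → 1.
Cell (r5,c1): row 5 has {1,2,4,5}; column 1 has {1,2,4,5} → 3.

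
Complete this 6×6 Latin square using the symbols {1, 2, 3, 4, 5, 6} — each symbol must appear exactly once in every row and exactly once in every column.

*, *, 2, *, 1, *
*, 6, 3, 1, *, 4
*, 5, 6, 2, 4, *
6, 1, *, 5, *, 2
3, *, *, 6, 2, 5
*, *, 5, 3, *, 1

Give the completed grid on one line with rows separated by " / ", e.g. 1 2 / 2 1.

(r1,c4) = 4
(r2,c5) = 5
(r3,c1) = 1
(r3,c6) = 3
(r4,c3) = 4
(r4,c5) = 3
(r5,c2) = 4
(r5,c3) = 1
(r6,c2) = 2
(r6,c5) = 6
(r1,c1) = 5
(r1,c2) = 3
(r1,c6) = 6
(r2,c1) = 2
(r6,c1) = 4

5 3 2 4 1 6 / 2 6 3 1 5 4 / 1 5 6 2 4 3 / 6 1 4 5 3 2 / 3 4 1 6 2 5 / 4 2 5 3 6 1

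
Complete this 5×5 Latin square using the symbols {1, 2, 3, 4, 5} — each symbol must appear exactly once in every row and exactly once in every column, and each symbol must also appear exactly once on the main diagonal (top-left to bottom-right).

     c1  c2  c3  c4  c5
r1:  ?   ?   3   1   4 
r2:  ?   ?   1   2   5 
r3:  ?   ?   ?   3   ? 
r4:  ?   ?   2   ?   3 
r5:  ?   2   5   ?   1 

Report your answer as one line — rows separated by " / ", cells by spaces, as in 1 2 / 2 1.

(r1,c2): row 1 has {1,3,4}; column 2 has {2}, so it must be 5.
(r3,c3): row 3 has {3}; column 3 has {1,2,3,5}; the diagonal has {1}, so it must be 4.
(r3,c5): row 3 has {3,4}; column 5 has {1,3,4,5}, so it must be 2.
(r4,c4): row 4 has {2,3}; column 4 has {1,2,3}; the diagonal has {1,4}, so it must be 5.
(r5,c4): row 5 has {1,2,5}; column 4 has {1,2,3,5}, so it must be 4.
(r1,c1): row 1 has {1,3,4,5}; column 1 is empty so far; the diagonal has {1,4,5}, so it must be 2.
(r2,c2): row 2 has {1,2,5}; column 2 has {2,5}; the diagonal has {1,2,4,5}, so it must be 3.
(r3,c2): row 3 has {2,3,4}; column 2 has {2,3,5}, so it must be 1.
(r4,c2): row 4 has {2,3,5}; column 2 has {1,2,3,5}, so it must be 4.
(r5,c1): row 5 has {1,2,4,5}; column 1 has {2}, so it must be 3.
(r2,c1): row 2 has {1,2,3,5}; column 1 has {2,3}, so it must be 4.
(r3,c1): row 3 has {1,2,3,4}; column 1 has {2,3,4}, so it must be 5.
(r4,c1): row 4 has {2,3,4,5}; column 1 has {2,3,4,5}, so it must be 1.

2 5 3 1 4 / 4 3 1 2 5 / 5 1 4 3 2 / 1 4 2 5 3 / 3 2 5 4 1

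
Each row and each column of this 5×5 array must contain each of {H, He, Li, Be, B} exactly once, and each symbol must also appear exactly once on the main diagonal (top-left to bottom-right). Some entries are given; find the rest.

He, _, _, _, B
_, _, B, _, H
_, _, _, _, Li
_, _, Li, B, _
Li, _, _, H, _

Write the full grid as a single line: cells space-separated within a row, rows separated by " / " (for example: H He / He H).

(r2,c1): row 2 has {H,B}; column 1 has {He,Li}, so it must be Be.
(r2,c2): row 2 has {H,Be,B}; column 2 is empty so far; the diagonal has {He,B}, so it must be Li.
(r2,c4): row 2 has {H,Li,Be,B}; column 4 has {H,B}, so it must be He.
(r3,c4): row 3 has {Li}; column 4 has {H,He,B}, so it must be Be.
(r4,c1): row 4 has {Li,B}; column 1 has {He,Li,Be}, so it must be H.
(r5,c5): row 5 has {H,Li}; column 5 has {H,Li,B}; the diagonal has {He,Li,B}, so it must be Be.
(r1,c4): row 1 has {He,B}; column 4 has {H,He,Be,B}, so it must be Li.
(r3,c1): row 3 has {Li,Be}; column 1 has {H,He,Li,Be}, so it must be B.
(r3,c3): row 3 has {Li,Be,B}; column 3 has {Li,B}; the diagonal has {He,Li,Be,B}, so it must be H.
(r4,c5): row 4 has {H,Li,B}; column 5 has {H,Li,Be,B}, so it must be He.
(r5,c3): row 5 has {H,Li,Be}; column 3 has {H,Li,B}, so it must be He.
(r1,c3): row 1 has {He,Li,B}; column 3 has {H,He,Li,B}, so it must be Be.
(r3,c2): row 3 has {H,Li,Be,B}; column 2 has {Li}, so it must be He.
(r4,c2): row 4 has {H,He,Li,B}; column 2 has {He,Li}, so it must be Be.
(r5,c2): row 5 has {H,He,Li,Be}; column 2 has {He,Li,Be}, so it must be B.
(r1,c2): row 1 has {He,Li,Be,B}; column 2 has {He,Li,Be,B}, so it must be H.

He H Be Li B / Be Li B He H / B He H Be Li / H Be Li B He / Li B He H Be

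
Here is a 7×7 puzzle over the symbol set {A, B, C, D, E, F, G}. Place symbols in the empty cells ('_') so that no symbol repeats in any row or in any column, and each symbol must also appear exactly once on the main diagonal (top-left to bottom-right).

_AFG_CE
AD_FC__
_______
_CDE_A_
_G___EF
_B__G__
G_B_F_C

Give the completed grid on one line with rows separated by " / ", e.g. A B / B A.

B A F G D C E / A D E F C G B / C F G D E B A / F C D E B A G / D G C B A E F / E B A C G F D / G E B A F D C

At row 1, column 1: row 1 has {A,C,E,F,G}; column 1 has {A,G}; the diagonal has {C,D,E}; that leaves B.
At row 1, column 5: row 1 has {A,B,C,E,F,G}; column 5 has {C,F,G}; that leaves D.
At row 4, column 1: row 4 has {A,C,D,E}; column 1 has {A,B,G}; that leaves F.
At row 4, column 5: row 4 has {A,C,D,E,F}; column 5 has {C,D,F,G}; that leaves B.
At row 4, column 7: row 4 has {A,B,C,D,E,F}; column 7 has {C,E,F}; that leaves G.
At row 5, column 5: row 5 has {E,F,G}; column 5 has {B,C,D,F,G}; the diagonal has {B,C,D,E}; that leaves A.
At row 6, column 6: row 6 has {B,G}; column 6 has {A,C,E}; the diagonal has {A,B,C,D,E}; that leaves F.
At row 7, column 2: row 7 has {B,C,F,G}; column 2 has {A,B,C,D,G}; that leaves E.
At row 7, column 6: row 7 has {B,C,E,F,G}; column 6 has {A,C,E,F}; that leaves D.
At row 2, column 7: row 2 has {A,C,D,F}; column 7 has {C,E,F,G}; that leaves B.
At row 3, column 2: row 3 is empty so far; column 2 has {A,B,C,D,E,G}; that leaves F.
At row 3, column 3: row 3 has {F}; column 3 has {B,D,F}; the diagonal has {A,B,C,D,E,F}; that leaves G.
At row 3, column 5: row 3 has {F,G}; column 5 has {A,B,C,D,F,G}; that leaves E.
At row 3, column 6: row 3 has {E,F,G}; column 6 has {A,C,D,E,F}; that leaves B.
At row 5, column 3: row 5 has {A,E,F,G}; column 3 has {B,D,F,G}; that leaves C.
At row 7, column 4: row 7 has {B,C,D,E,F,G}; column 4 has {E,F,G}; that leaves A.
At row 2, column 3: row 2 has {A,B,C,D,F}; column 3 has {B,C,D,F,G}; that leaves E.
At row 2, column 6: row 2 has {A,B,C,D,E,F}; column 6 has {A,B,C,D,E,F}; that leaves G.
At row 5, column 1: row 5 has {A,C,E,F,G}; column 1 has {A,B,F,G}; that leaves D.
At row 5, column 4: row 5 has {A,C,D,E,F,G}; column 4 has {A,E,F,G}; that leaves B.
At row 6, column 3: row 6 has {B,F,G}; column 3 has {B,C,D,E,F,G}; that leaves A.
At row 6, column 7: row 6 has {A,B,F,G}; column 7 has {B,C,E,F,G}; that leaves D.
At row 3, column 1: row 3 has {B,E,F,G}; column 1 has {A,B,D,F,G}; that leaves C.
At row 3, column 4: row 3 has {B,C,E,F,G}; column 4 has {A,B,E,F,G}; that leaves D.
At row 3, column 7: row 3 has {B,C,D,E,F,G}; column 7 has {B,C,D,E,F,G}; that leaves A.
At row 6, column 1: row 6 has {A,B,D,F,G}; column 1 has {A,B,C,D,F,G}; that leaves E.
At row 6, column 4: row 6 has {A,B,D,E,F,G}; column 4 has {A,B,D,E,F,G}; that leaves C.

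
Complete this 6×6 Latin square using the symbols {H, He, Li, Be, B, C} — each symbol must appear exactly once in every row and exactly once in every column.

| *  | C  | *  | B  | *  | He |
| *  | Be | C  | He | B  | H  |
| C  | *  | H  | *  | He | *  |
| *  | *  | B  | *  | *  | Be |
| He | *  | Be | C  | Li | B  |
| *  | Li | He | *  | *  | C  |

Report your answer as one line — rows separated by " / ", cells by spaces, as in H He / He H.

(r1,c3) = Li
(r2,c1) = Li
(r3,c2) = B
(r3,c6) = Li
(r4,c1) = H
(r4,c2) = He
(r4,c4) = Li
(r4,c5) = C
(r5,c2) = H
(r1,c1) = Be
(r1,c5) = H
(r3,c4) = Be
(r6,c1) = B
(r6,c4) = H
(r6,c5) = Be

Be C Li B H He / Li Be C He B H / C B H Be He Li / H He B Li C Be / He H Be C Li B / B Li He H Be C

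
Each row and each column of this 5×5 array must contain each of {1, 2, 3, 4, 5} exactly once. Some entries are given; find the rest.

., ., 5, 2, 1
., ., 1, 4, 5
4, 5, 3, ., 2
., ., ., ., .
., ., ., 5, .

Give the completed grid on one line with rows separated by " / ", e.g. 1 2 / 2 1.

3 4 5 2 1 / 2 3 1 4 5 / 4 5 3 1 2 / 5 1 2 3 4 / 1 2 4 5 3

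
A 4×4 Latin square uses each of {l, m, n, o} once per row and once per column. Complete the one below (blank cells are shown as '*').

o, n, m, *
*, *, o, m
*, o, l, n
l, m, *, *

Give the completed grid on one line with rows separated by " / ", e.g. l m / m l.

o n m l / n l o m / m o l n / l m n o

(r1,c4) = l
(r2,c1) = n
(r2,c2) = l
(r3,c1) = m
(r4,c3) = n
(r4,c4) = o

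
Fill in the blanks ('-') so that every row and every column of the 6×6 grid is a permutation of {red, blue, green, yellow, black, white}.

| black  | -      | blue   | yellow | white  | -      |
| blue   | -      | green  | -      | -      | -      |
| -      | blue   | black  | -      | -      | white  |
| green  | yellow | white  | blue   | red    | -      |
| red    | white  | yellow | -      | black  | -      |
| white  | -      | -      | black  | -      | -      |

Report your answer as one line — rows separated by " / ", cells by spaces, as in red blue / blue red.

black red blue yellow white green / blue black green white yellow red / yellow blue black red green white / green yellow white blue red black / red white yellow green black blue / white green red black blue yellow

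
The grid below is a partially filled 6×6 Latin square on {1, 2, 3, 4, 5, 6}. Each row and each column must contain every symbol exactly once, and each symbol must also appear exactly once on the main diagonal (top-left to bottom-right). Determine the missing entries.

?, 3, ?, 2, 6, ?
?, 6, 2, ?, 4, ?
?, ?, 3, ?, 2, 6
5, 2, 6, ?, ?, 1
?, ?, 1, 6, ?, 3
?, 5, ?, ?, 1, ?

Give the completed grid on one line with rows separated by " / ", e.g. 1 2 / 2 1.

Cell (r2,c6): row 2 has {2,4,6}; column 6 has {1,3,6} → 5.
Cell (r4,c4): row 4 has {1,2,5,6}; column 4 has {2,6}; the diagonal has {3,6} → 4.
Cell (r4,c5): row 4 has {1,2,4,5,6}; column 5 has {1,2,4,6} → 3.
Cell (r5,c2): row 5 has {1,3,6}; column 2 has {2,3,5,6} → 4.
Cell (r5,c5): row 5 has {1,3,4,6}; column 5 has {1,2,3,4,6}; the diagonal has {3,4,6} → 5.
Cell (r6,c3): row 6 has {1,5}; column 3 has {1,2,3,6} → 4.
Cell (r6,c4): row 6 has {1,4,5}; column 4 has {2,4,6} → 3.
Cell (r6,c6): row 6 has {1,3,4,5}; column 6 has {1,3,5,6}; the diagonal has {3,4,5,6} → 2.
Cell (r1,c1): row 1 has {2,3,6}; column 1 has {5}; the diagonal has {2,3,4,5,6} → 1.
Cell (r1,c3): row 1 has {1,2,3,6}; column 3 has {1,2,3,4,6} → 5.
Cell (r1,c6): row 1 has {1,2,3,5,6}; column 6 has {1,2,3,5,6} → 4.
Cell (r2,c1): row 2 has {2,4,5,6}; column 1 has {1,5} → 3.
Cell (r2,c4): row 2 has {2,3,4,5,6}; column 4 has {2,3,4,6} → 1.
Cell (r3,c1): row 3 has {2,3,6}; column 1 has {1,3,5} → 4.
Cell (r3,c2): row 3 has {2,3,4,6}; column 2 has {2,3,4,5,6} → 1.
Cell (r3,c4): row 3 has {1,2,3,4,6}; column 4 has {1,2,3,4,6} → 5.
Cell (r5,c1): row 5 has {1,3,4,5,6}; column 1 has {1,3,4,5} → 2.
Cell (r6,c1): row 6 has {1,2,3,4,5}; column 1 has {1,2,3,4,5} → 6.

1 3 5 2 6 4 / 3 6 2 1 4 5 / 4 1 3 5 2 6 / 5 2 6 4 3 1 / 2 4 1 6 5 3 / 6 5 4 3 1 2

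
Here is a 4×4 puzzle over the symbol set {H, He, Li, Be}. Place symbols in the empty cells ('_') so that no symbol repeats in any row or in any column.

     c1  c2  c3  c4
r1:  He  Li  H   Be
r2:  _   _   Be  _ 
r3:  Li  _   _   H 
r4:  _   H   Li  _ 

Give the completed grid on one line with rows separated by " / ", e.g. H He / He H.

(r2,c1): row 2 has {Be}; column 1 has {He,Li}, so it must be H.
(r2,c2): row 2 has {H,Be}; column 2 has {H,Li}, so it must be He.
(r2,c4): row 2 has {H,He,Be}; column 4 has {H,Be}, so it must be Li.
(r3,c2): row 3 has {H,Li}; column 2 has {H,He,Li}, so it must be Be.
(r3,c3): row 3 has {H,Li,Be}; column 3 has {H,Li,Be}, so it must be He.
(r4,c1): row 4 has {H,Li}; column 1 has {H,He,Li}, so it must be Be.
(r4,c4): row 4 has {H,Li,Be}; column 4 has {H,Li,Be}, so it must be He.

He Li H Be / H He Be Li / Li Be He H / Be H Li He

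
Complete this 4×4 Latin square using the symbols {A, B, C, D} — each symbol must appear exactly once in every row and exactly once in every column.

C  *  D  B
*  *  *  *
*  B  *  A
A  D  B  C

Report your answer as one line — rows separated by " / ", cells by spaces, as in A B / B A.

row 1 has {B,C,D}; column 2 has {B,D} — only A is left for (r1,c2).
row 2 is empty so far; column 2 has {A,B,D} — only C is left for (r2,c2).
row 2 has {C}; column 3 has {B,D} — only A is left for (r2,c3).
row 2 has {A,C}; column 4 has {A,B,C} — only D is left for (r2,c4).
row 3 has {A,B}; column 1 has {A,C} — only D is left for (r3,c1).
row 3 has {A,B,D}; column 3 has {A,B,D} — only C is left for (r3,c3).
row 2 has {A,C,D}; column 1 has {A,C,D} — only B is left for (r2,c1).

C A D B / B C A D / D B C A / A D B C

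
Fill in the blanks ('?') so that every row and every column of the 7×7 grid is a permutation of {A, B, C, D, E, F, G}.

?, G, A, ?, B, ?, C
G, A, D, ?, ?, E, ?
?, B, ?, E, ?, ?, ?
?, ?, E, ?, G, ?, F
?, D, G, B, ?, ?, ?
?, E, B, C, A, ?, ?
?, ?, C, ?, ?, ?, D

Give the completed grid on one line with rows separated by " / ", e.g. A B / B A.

E G A D B F C / G A D F C E B / C B F E D G A / D C E A G B F / A D G B F C E / F E B C A D G / B F C G E A D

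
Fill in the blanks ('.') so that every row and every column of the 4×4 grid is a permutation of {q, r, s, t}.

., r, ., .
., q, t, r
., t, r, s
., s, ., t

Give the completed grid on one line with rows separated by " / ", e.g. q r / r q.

t r s q / s q t r / q t r s / r s q t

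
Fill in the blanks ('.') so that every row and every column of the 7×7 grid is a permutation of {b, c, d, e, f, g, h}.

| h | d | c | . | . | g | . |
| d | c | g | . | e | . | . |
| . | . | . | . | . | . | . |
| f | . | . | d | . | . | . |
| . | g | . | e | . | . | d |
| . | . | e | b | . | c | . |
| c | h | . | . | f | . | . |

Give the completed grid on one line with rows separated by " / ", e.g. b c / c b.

h d c f b g e / d c g h e b f / e b f c h d g / f e b d g h c / b g h e c f d / g f e b d c h / c h d g f e b

row 1 has {c,d,g,h}; column 4 has {b,d,e} — only f is left for (r1,c4).
row 1 has {c,d,f,g,h}; column 5 has {e,f} — only b is left for (r1,c5).
row 1 has {b,c,d,f,g,h}; column 7 has {d} — only e is left for (r1,c7).
row 2 has {c,d,e,g}; column 4 has {b,d,e,f} — only h is left for (r2,c4).
row 5 has {d,e,g}; column 1 has {c,d,f,h} — only b is left for (r5,c1).
row 6 has {b,c,e}; column 1 has {b,c,d,f,h} — only g is left for (r6,c1).
row 6 has {b,c,e,g}; column 2 has {c,d,g,h} — only f is left for (r6,c2).
row 6 has {b,c,e,f,g}; column 7 has {d,e} — only h is left for (r6,c7).
row 7 has {c,f,h}; column 4 has {b,d,e,f,h} — only g is left for (r7,c4).
row 7 has {c,f,g,h}; column 7 has {d,e,h} — only b is left for (r7,c7).
row 2 has {c,d,e,g,h}; column 7 has {b,d,e,h} — only f is left for (r2,c7).
row 3 is empty so far; column 1 has {b,c,d,f,g,h} — only e is left for (r3,c1).
row 3 has {e}; column 2 has {c,d,f,g,h} — only b is left for (r3,c2).
row 3 has {b,e}; column 4 has {b,d,e,f,g,h} — only c is left for (r3,c4).
row 3 has {b,c,e}; column 7 has {b,d,e,f,h} — only g is left for (r3,c7).
row 4 has {d,f}; column 2 has {b,c,d,f,g,h} — only e is left for (r4,c2).
row 4 has {d,e,f}; column 7 has {b,d,e,f,g,h} — only c is left for (r4,c7).
row 6 has {b,c,e,f,g,h}; column 5 has {b,e,f} — only d is left for (r6,c5).
row 7 has {b,c,f,g,h}; column 3 has {c,e,g} — only d is left for (r7,c3).
row 7 has {b,c,d,f,g,h}; column 6 has {c,g} — only e is left for (r7,c6).
row 2 has {c,d,e,f,g,h}; column 6 has {c,e,g} — only b is left for (r2,c6).
row 3 has {b,c,e,g}; column 5 has {b,d,e,f} — only h is left for (r3,c5).
row 4 has {c,d,e,f}; column 5 has {b,d,e,f,h} — only g is left for (r4,c5).
row 4 has {c,d,e,f,g}; column 6 has {b,c,e,g} — only h is left for (r4,c6).
row 5 has {b,d,e,g}; column 5 has {b,d,e,f,g,h} — only c is left for (r5,c5).
row 5 has {b,c,d,e,g}; column 6 has {b,c,e,g,h} — only f is left for (r5,c6).
row 3 has {b,c,e,g,h}; column 3 has {c,d,e,g} — only f is left for (r3,c3).
row 3 has {b,c,e,f,g,h}; column 6 has {b,c,e,f,g,h} — only d is left for (r3,c6).
row 4 has {c,d,e,f,g,h}; column 3 has {c,d,e,f,g} — only b is left for (r4,c3).
row 5 has {b,c,d,e,f,g}; column 3 has {b,c,d,e,f,g} — only h is left for (r5,c3).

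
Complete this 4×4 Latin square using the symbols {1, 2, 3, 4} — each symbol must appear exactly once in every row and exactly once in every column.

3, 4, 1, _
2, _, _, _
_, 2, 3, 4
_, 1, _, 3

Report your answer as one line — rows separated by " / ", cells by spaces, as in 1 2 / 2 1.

(r1,c4) = 2
(r2,c2) = 3
(r2,c3) = 4
(r2,c4) = 1
(r3,c1) = 1
(r4,c1) = 4
(r4,c3) = 2

3 4 1 2 / 2 3 4 1 / 1 2 3 4 / 4 1 2 3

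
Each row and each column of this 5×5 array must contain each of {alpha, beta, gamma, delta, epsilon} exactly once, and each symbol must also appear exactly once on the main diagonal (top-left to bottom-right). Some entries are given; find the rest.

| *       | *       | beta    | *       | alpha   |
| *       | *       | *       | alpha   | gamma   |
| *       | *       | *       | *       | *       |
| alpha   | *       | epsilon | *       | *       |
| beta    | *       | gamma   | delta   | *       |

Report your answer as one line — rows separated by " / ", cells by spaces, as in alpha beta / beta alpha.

(r2,c3) = delta
(r3,c3) = alpha
(r5,c5) = epsilon
(r2,c1) = epsilon
(r2,c2) = beta
(r4,c4) = gamma
(r5,c2) = alpha
(r1,c1) = delta
(r1,c4) = epsilon
(r3,c1) = gamma
(r3,c4) = beta
(r3,c5) = delta
(r4,c2) = delta
(r4,c5) = beta
(r1,c2) = gamma
(r3,c2) = epsilon

delta gamma beta epsilon alpha / epsilon beta delta alpha gamma / gamma epsilon alpha beta delta / alpha delta epsilon gamma beta / beta alpha gamma delta epsilon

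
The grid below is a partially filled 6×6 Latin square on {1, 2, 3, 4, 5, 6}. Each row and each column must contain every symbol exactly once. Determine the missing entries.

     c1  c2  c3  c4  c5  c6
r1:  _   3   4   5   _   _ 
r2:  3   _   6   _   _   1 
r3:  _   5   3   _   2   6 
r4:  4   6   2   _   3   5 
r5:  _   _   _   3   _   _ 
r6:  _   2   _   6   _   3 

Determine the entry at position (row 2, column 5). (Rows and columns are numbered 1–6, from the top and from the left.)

5

row 1 has {3,4,5}; column 6 has {1,3,5,6} — only 2 is left for (r1,c6).
row 2 has {1,3,6}; column 2 has {2,3,5,6} — only 4 is left for (r2,c2).
row 2 has {1,3,4,6}; column 4 has {3,5,6} — only 2 is left for (r2,c4).
row 2 has {1,2,3,4,6}; column 5 has {2,3} — only 5 is left for (r2,c5).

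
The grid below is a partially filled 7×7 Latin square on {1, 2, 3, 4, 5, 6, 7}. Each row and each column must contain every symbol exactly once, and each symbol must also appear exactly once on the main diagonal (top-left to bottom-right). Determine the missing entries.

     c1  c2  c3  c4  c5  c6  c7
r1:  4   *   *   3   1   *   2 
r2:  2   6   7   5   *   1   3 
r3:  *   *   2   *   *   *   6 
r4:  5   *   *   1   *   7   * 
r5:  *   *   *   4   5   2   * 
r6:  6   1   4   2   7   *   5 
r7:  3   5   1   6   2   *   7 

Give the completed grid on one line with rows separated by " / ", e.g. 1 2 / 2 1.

4 7 5 3 1 6 2 / 2 6 7 5 4 1 3 / 1 4 2 7 3 5 6 / 5 2 3 1 6 7 4 / 7 3 6 4 5 2 1 / 6 1 4 2 7 3 5 / 3 5 1 6 2 4 7

(r1,c2) = 7
(r2,c5) = 4
(r3,c4) = 7
(r3,c5) = 3
(r4,c5) = 6
(r4,c7) = 4
(r5,c2) = 3
(r5,c3) = 6
(r5,c7) = 1
(r6,c6) = 3
(r7,c6) = 4
(r1,c3) = 5
(r1,c6) = 6
(r3,c1) = 1
(r3,c2) = 4
(r3,c6) = 5
(r4,c2) = 2
(r4,c3) = 3
(r5,c1) = 7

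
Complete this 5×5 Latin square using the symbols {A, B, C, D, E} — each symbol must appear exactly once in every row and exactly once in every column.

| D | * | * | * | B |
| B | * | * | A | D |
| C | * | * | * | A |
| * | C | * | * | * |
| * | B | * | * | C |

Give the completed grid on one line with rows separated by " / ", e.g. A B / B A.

D A E C B / B E C A D / C D B E A / A C D B E / E B A D C

(r2,c2) = E
(r2,c3) = C
(r3,c2) = D
(r4,c5) = E
(r1,c2) = A
(r1,c3) = E
(r1,c4) = C
(r3,c3) = B
(r3,c4) = E
(r4,c1) = A
(r4,c3) = D
(r4,c4) = B
(r5,c1) = E
(r5,c3) = A
(r5,c4) = D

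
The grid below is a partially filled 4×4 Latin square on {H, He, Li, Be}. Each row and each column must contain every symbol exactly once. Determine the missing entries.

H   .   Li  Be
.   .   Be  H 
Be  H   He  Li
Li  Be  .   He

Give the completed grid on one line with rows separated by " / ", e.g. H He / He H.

H He Li Be / He Li Be H / Be H He Li / Li Be H He

(r1,c2) = He
(r2,c1) = He
(r2,c2) = Li
(r4,c3) = H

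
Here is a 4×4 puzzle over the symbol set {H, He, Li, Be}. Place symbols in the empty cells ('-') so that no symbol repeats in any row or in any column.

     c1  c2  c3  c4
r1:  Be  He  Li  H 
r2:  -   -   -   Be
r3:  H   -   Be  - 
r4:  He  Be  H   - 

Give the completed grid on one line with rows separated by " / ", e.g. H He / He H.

At row 2, column 1: row 2 has {Be}; column 1 has {H,He,Be}; that leaves Li.
At row 2, column 2: row 2 has {Li,Be}; column 2 has {He,Be}; that leaves H.
At row 2, column 3: row 2 has {H,Li,Be}; column 3 has {H,Li,Be}; that leaves He.
At row 3, column 2: row 3 has {H,Be}; column 2 has {H,He,Be}; that leaves Li.
At row 3, column 4: row 3 has {H,Li,Be}; column 4 has {H,Be}; that leaves He.
At row 4, column 4: row 4 has {H,He,Be}; column 4 has {H,He,Be}; that leaves Li.

Be He Li H / Li H He Be / H Li Be He / He Be H Li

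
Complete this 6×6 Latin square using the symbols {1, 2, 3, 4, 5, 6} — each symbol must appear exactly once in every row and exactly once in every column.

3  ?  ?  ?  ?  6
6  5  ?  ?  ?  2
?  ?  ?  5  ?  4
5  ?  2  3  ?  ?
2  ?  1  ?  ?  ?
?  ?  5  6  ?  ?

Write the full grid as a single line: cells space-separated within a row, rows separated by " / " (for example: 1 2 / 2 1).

(r1,c3): row 1 has {3,6}; column 3 has {1,2,5}, so it must be 4.
(r2,c3): row 2 has {2,5,6}; column 3 has {1,2,4,5}, so it must be 3.
(r3,c1): row 3 has {4,5}; column 1 has {2,3,5,6}, so it must be 1.
(r3,c3): row 3 has {1,4,5}; column 3 has {1,2,3,4,5}, so it must be 6.
(r4,c6): row 4 has {2,3,5}; column 6 has {2,4,6}, so it must be 1.
(r5,c4): row 5 has {1,2}; column 4 has {3,5,6}, so it must be 4.
(r6,c1): row 6 has {5,6}; column 1 has {1,2,3,5,6}, so it must be 4.
(r6,c6): row 6 has {4,5,6}; column 6 has {1,2,4,6}, so it must be 3.
(r2,c4): row 2 has {2,3,5,6}; column 4 has {3,4,5,6}, so it must be 1.
(r2,c5): row 2 has {1,2,3,5,6}; column 5 is empty so far, so it must be 4.
(r4,c5): row 4 has {1,2,3,5}; column 5 has {4}, so it must be 6.
(r5,c6): row 5 has {1,2,4}; column 6 has {1,2,3,4,6}, so it must be 5.
(r1,c4): row 1 has {3,4,6}; column 4 has {1,3,4,5,6}, so it must be 2.
(r4,c2): row 4 has {1,2,3,5,6}; column 2 has {5}, so it must be 4.
(r5,c5): row 5 has {1,2,4,5}; column 5 has {4,6}, so it must be 3.
(r1,c2): row 1 has {2,3,4,6}; column 2 has {4,5}, so it must be 1.
(r1,c5): row 1 has {1,2,3,4,6}; column 5 has {3,4,6}, so it must be 5.
(r3,c5): row 3 has {1,4,5,6}; column 5 has {3,4,5,6}, so it must be 2.
(r5,c2): row 5 has {1,2,3,4,5}; column 2 has {1,4,5}, so it must be 6.
(r6,c2): row 6 has {3,4,5,6}; column 2 has {1,4,5,6}, so it must be 2.
(r6,c5): row 6 has {2,3,4,5,6}; column 5 has {2,3,4,5,6}, so it must be 1.
(r3,c2): row 3 has {1,2,4,5,6}; column 2 has {1,2,4,5,6}, so it must be 3.

3 1 4 2 5 6 / 6 5 3 1 4 2 / 1 3 6 5 2 4 / 5 4 2 3 6 1 / 2 6 1 4 3 5 / 4 2 5 6 1 3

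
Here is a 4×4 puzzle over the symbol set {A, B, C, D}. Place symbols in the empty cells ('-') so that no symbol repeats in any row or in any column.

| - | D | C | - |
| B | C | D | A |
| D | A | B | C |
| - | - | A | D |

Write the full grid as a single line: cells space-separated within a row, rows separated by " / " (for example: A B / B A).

A D C B / B C D A / D A B C / C B A D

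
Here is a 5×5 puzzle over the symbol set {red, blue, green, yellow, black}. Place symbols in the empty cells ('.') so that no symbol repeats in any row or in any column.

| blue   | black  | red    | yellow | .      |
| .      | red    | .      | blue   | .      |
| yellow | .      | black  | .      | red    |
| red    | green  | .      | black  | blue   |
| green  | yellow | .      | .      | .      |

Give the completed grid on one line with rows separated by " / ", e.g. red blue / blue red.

blue black red yellow green / black red green blue yellow / yellow blue black green red / red green yellow black blue / green yellow blue red black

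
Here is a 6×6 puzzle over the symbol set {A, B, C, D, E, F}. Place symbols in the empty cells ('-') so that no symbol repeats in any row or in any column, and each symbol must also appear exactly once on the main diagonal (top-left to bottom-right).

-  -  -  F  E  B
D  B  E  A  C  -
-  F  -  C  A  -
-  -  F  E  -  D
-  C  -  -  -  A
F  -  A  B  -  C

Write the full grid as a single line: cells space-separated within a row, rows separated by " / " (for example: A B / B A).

A D C F E B / D B E A C F / B F D C A E / C A F E B D / E C B D F A / F E A B D C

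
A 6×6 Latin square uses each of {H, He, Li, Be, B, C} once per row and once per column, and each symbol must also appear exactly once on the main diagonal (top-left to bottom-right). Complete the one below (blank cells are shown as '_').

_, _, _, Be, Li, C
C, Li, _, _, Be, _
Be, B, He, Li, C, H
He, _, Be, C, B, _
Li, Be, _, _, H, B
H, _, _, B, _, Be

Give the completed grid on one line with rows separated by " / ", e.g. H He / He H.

B He H Be Li C / C Li B H Be He / Be B He Li C H / He H Be C B Li / Li Be C He H B / H C Li B He Be

(r1,c1) = B
(r1,c3) = H
(r2,c3) = B
(r2,c6) = He
(r4,c2) = H
(r4,c6) = Li
(r5,c3) = C
(r5,c4) = He
(r6,c3) = Li
(r6,c5) = He
(r1,c2) = He
(r2,c4) = H
(r6,c2) = C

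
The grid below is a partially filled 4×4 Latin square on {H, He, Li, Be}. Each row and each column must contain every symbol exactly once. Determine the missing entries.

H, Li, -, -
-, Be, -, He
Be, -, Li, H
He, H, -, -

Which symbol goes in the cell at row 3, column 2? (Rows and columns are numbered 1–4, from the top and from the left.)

He

At row 1, column 4: row 1 has {H,Li}; column 4 has {H,He}; that leaves Be.
At row 2, column 1: row 2 has {He,Be}; column 1 has {H,He,Be}; that leaves Li.
At row 2, column 3: row 2 has {He,Li,Be}; column 3 has {Li}; that leaves H.
At row 3, column 2: row 3 has {H,Li,Be}; column 2 has {H,Li,Be}; that leaves He.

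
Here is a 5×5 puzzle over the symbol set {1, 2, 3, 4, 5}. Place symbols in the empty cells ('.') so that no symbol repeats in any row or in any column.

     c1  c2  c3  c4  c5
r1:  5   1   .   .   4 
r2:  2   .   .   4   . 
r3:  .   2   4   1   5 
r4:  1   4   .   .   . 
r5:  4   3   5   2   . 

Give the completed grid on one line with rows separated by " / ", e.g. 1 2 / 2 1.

(r1,c4): row 1 has {1,4,5}; column 4 has {1,2,4}, so it must be 3.
(r2,c2): row 2 has {2,4}; column 2 has {1,2,3,4}, so it must be 5.
(r3,c1): row 3 has {1,2,4,5}; column 1 has {1,2,4,5}, so it must be 3.
(r4,c4): row 4 has {1,4}; column 4 has {1,2,3,4}, so it must be 5.
(r5,c5): row 5 has {2,3,4,5}; column 5 has {4,5}, so it must be 1.
(r1,c3): row 1 has {1,3,4,5}; column 3 has {4,5}, so it must be 2.
(r2,c5): row 2 has {2,4,5}; column 5 has {1,4,5}, so it must be 3.
(r4,c3): row 4 has {1,4,5}; column 3 has {2,4,5}, so it must be 3.
(r4,c5): row 4 has {1,3,4,5}; column 5 has {1,3,4,5}, so it must be 2.
(r2,c3): row 2 has {2,3,4,5}; column 3 has {2,3,4,5}, so it must be 1.

5 1 2 3 4 / 2 5 1 4 3 / 3 2 4 1 5 / 1 4 3 5 2 / 4 3 5 2 1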